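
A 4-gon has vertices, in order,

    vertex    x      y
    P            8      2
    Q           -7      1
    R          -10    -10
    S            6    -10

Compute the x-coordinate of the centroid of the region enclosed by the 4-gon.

Apply the shoelace (surveyor's) formula. First the cross-terms c_i = x_i·y_{i+1} − x_{i+1}·y_i:
  22, 80, 160, 92  ⇒  2A = 354, A = 177.
Then Σ (x_i + x_{i+1})·c_i = -690, so x̄ = -690 / (6·177) = -115/177.

-115/177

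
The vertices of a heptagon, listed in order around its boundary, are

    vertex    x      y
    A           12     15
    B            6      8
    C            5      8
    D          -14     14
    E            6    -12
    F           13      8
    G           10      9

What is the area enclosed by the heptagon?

281.5

Apply the shoelace formula: 2A = Σ (x_i·y_{i+1} − x_{i+1}·y_i), indices taken mod 7.
A→B: (12)(8) − (6)(15) = 6
B→C: (6)(8) − (5)(8) = 8
C→D: (5)(14) − (-14)(8) = 182
D→E: (-14)(-12) − (6)(14) = 84
E→F: (6)(8) − (13)(-12) = 204
F→G: (13)(9) − (10)(8) = 37
G→A: (10)(15) − (12)(9) = 42
Σ = 563
Area = |Σ|/2 = 281.5.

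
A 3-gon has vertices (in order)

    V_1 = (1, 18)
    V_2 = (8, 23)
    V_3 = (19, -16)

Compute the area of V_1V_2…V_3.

Cross-terms: -121, -565, 358  ⇒  Σ = -328
Area = |Σ|/2 = 164.

164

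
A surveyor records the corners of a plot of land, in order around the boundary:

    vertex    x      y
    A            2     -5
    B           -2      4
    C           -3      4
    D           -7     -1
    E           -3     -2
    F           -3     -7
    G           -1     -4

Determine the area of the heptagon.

Apply the shoelace (surveyor's) formula: 2A = Σ (x_i·y_{i+1} − x_{i+1}·y_i), indices taken mod 7.
A→B: (2)(4) − (-2)(-5) = -2
B→C: (-2)(4) − (-3)(4) = 4
C→D: (-3)(-1) − (-7)(4) = 31
D→E: (-7)(-2) − (-3)(-1) = 11
E→F: (-3)(-7) − (-3)(-2) = 15
F→G: (-3)(-4) − (-1)(-7) = 5
G→A: (-1)(-5) − (2)(-4) = 13
Σ = 77
Area = |Σ|/2 = 38.5.

38.5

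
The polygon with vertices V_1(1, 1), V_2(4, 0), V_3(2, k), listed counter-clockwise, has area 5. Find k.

4

Write out the shoelace sum; only the two edges meeting at V_3 involve k:
2·Area = [(4·k − 2·0) + (2·1 − 1·k)] + -4
       = 3·k + -2 = 10
⇒ k = 4.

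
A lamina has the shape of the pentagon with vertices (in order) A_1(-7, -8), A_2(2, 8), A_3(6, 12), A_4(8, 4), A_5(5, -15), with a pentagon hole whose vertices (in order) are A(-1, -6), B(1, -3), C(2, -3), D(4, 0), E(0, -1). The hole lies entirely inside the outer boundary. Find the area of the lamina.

Outer boundary:
Σ = (-40) + (-24) + (-72) + (-140) + (-145) = -421
Area = |Σ|/2 = 210.5.
Hole:
Apply the surveyor's formula: 2A = Σ (x_i·y_{i+1} − x_{i+1}·y_i), indices taken mod 5.
Σ = (9) + (3) + (12) + (-4) + (-1) = 19
Area = |Σ|/2 = 9.5.
Net area = 210.5 − 9.5 = 201.

201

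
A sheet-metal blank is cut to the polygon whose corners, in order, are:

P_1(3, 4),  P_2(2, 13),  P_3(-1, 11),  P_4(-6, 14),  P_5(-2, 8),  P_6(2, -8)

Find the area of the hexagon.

65

Apply Gauss's area formula: 2A = Σ (x_i·y_{i+1} − x_{i+1}·y_i), indices taken mod 6.
Σ = (31) + (35) + (52) + (-20) + (0) + (32) = 130
Area = |Σ|/2 = 65.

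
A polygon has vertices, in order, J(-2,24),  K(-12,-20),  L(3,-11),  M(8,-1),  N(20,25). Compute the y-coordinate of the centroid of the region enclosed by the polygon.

Apply the shoelace (surveyor's) formula. First the cross-terms c_i = x_i·y_{i+1} − x_{i+1}·y_i:
  328, 192, 85, 220, 530  ⇒  2A = 1355, A = 677.5.
Then Σ (y_i + y_{i+1})·c_i = 25590, so ȳ = 25590 / (6·677.5) = 1706/271.

1706/271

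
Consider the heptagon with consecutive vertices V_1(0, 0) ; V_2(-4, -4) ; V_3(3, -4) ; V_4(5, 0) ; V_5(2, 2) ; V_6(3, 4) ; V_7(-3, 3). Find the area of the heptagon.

Apply the surveyor's formula: 2A = Σ (x_i·y_{i+1} − x_{i+1}·y_i), indices taken mod 7.
Cross-terms: 0, 28, 20, 10, 2, 21, 0  ⇒  Σ = 81
Area = |Σ|/2 = 40.5.

40.5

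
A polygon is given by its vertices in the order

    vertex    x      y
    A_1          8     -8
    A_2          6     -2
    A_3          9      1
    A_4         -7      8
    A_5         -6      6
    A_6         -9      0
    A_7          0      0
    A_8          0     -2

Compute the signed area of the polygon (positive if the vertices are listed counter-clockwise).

Apply the shoelace formula: 2A = Σ (x_i·y_{i+1} − x_{i+1}·y_i), indices taken mod 8.
Σ = (32) + (24) + (79) + (6) + (54) + (0) + (0) + (16) = 211
Signed area = Σ/2 = 105.5 (positive ⇒ counter-clockwise traversal).

105.5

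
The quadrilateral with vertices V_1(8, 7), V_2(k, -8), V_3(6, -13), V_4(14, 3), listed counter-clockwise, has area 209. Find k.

-8

The doubled signed area Σ (x_i y_{i+1} − x_{i+1} y_i) is linear in k.
With k=0 it equals 258; the coefficient of k is -20 (from the two edges through V_2).
So -20·k + 258 = 2·209 = 418 ⇒ k = -8.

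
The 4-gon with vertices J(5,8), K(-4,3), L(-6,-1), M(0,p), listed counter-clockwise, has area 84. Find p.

-9

Write out the shoelace sum; only the two edges meeting at M involve p:
2·Area = [((-6)·p − 0·(-1)) + (0·8 − 5·p)] + 69
       = -11·p + 69 = 168
⇒ p = -9.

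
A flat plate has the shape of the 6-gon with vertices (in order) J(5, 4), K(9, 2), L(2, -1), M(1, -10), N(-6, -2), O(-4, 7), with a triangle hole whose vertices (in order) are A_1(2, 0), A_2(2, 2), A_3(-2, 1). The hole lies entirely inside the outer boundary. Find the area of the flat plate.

106.5

Outer boundary:
J→K: (5)(2) − (9)(4) = -26
K→L: (9)(-1) − (2)(2) = -13
L→M: (2)(-10) − (1)(-1) = -19
M→N: (1)(-2) − (-6)(-10) = -62
N→O: (-6)(7) − (-4)(-2) = -50
O→J: (-4)(4) − (5)(7) = -51
Σ = -221
Area = |Σ|/2 = 110.5.
Hole:
Apply the shoelace formula: 2A = Σ (x_i·y_{i+1} − x_{i+1}·y_i), indices taken mod 3.
Σ = (4) + (6) + (-2) = 8
Area = |Σ|/2 = 4.
Net area = 110.5 − 4 = 106.5.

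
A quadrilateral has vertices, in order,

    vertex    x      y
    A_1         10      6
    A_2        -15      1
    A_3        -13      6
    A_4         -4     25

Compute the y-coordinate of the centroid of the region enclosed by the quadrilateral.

Apply Gauss's area formula. First the cross-terms c_i = x_i·y_{i+1} − x_{i+1}·y_i:
  100, -77, -301, -274  ⇒  2A = -552, A = -276.
Then Σ (y_i + y_{i+1})·c_i = -17664, so ȳ = -17664 / (6·(-276)) = 32/3.

32/3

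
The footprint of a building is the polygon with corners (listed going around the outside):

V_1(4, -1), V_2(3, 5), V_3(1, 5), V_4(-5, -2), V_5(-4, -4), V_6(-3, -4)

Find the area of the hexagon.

Apply the shoelace (surveyor's) formula: 2A = Σ (x_i·y_{i+1} − x_{i+1}·y_i), indices taken mod 6.
Σ = (23) + (10) + (23) + (12) + (4) + (19) = 91
Area = |Σ|/2 = 45.5.

45.5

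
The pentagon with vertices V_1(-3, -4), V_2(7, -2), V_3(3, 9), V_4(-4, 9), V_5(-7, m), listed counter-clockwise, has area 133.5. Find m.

The doubled signed area Σ (x_i y_{i+1} − x_{i+1} y_i) is linear in m.
With m=0 it equals 257; the coefficient of m is -1 (from the two edges through V_5).
So -1·m + 257 = 2·133.5 = 267 ⇒ m = -10.

-10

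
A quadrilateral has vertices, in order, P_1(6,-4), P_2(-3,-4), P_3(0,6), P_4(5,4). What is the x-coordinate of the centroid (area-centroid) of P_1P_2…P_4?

Apply the surveyor's formula. First the cross-terms c_i = x_i·y_{i+1} − x_{i+1}·y_i:
  -36, -18, -30, -44  ⇒  2A = -128, A = -64.
Then Σ (x_i + x_{i+1})·c_i = -688, so x̄ = -688 / (6·(-64)) = 43/24.

43/24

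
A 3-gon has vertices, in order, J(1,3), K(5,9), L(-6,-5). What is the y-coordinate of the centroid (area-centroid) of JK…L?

Apply the shoelace formula. First the cross-terms c_i = x_i·y_{i+1} − x_{i+1}·y_i:
  -6, 29, -13  ⇒  2A = 10, A = 5.
Then Σ (y_i + y_{i+1})·c_i = 70, so ȳ = 70 / (6·5) = 7/3.

7/3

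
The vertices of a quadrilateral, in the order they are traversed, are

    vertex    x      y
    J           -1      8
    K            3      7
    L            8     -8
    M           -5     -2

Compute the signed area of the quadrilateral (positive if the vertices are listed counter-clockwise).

Cross-terms: -31, -80, -56, -42  ⇒  Σ = -209
Signed area = Σ/2 = -104.5 (negative ⇒ clockwise traversal).

-104.5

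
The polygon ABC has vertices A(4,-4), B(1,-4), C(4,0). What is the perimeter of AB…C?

|AB| = √((-3)² + (0)²) = √9 = 3
|BC| = √((3)² + (4)²) = √25 = 5
|CA| = √((0)² + (-4)²) = √16 = 4
Perimeter = 3 + 5 + 4 = 12.

12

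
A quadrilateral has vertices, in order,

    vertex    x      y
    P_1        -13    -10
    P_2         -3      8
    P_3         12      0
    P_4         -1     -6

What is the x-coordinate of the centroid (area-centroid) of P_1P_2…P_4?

-48/37

Apply the shoelace formula. First the cross-terms c_i = x_i·y_{i+1} − x_{i+1}·y_i:
  -134, -96, -72, -68  ⇒  2A = -370, A = -185.
Then Σ (x_i + x_{i+1})·c_i = 1440, so x̄ = 1440 / (6·(-185)) = -48/37.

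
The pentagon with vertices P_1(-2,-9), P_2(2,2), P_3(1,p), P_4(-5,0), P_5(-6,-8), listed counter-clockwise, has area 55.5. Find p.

The doubled signed area Σ (x_i y_{i+1} − x_{i+1} y_i) is linear in p.
With p=0 it equals 90; the coefficient of p is 7 (from the two edges through P_3).
So 7·p + 90 = 2·55.5 = 111 ⇒ p = 3.

3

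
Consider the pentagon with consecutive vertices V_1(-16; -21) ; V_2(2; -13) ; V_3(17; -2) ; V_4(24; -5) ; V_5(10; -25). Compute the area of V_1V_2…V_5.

365

V_1→V_2: (-16)(-13) − (2)(-21) = 250
V_2→V_3: (2)(-2) − (17)(-13) = 217
V_3→V_4: (17)(-5) − (24)(-2) = -37
V_4→V_5: (24)(-25) − (10)(-5) = -550
V_5→V_1: (10)(-21) − (-16)(-25) = -610
Σ = -730
Area = |Σ|/2 = 365.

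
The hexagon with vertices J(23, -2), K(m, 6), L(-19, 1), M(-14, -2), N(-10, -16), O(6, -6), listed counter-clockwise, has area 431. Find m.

The doubled signed area Σ (x_i y_{i+1} − x_{i+1} y_i) is linear in m.
With m=0 it equals 790; the coefficient of m is 3 (from the two edges through K).
So 3·m + 790 = 2·431 = 862 ⇒ m = 24.

24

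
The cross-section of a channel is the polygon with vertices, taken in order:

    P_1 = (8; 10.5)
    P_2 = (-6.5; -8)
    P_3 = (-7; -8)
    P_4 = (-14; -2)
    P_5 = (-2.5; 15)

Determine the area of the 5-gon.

Cross-terms: 4.25, -4, -98, -215, -146.25  ⇒  Σ = -459
Area = |Σ|/2 = 229.5.

229.5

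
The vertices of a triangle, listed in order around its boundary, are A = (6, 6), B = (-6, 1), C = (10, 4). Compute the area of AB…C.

Cross-terms: 42, -34, 36  ⇒  Σ = 44
Area = |Σ|/2 = 22.

22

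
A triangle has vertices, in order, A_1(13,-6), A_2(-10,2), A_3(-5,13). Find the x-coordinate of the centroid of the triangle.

Apply the shoelace (surveyor's) formula. First the cross-terms c_i = x_i·y_{i+1} − x_{i+1}·y_i:
  -34, -120, -139  ⇒  2A = -293, A = -146.5.
Then Σ (x_i + x_{i+1})·c_i = 586, so x̄ = 586 / (6·(-146.5)) = -2/3.

-2/3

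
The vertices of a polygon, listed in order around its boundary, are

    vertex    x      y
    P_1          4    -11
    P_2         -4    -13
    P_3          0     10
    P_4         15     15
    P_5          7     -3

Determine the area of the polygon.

Σ = (-96) + (-40) + (-150) + (-150) + (-65) = -501
Area = |Σ|/2 = 250.5.

250.5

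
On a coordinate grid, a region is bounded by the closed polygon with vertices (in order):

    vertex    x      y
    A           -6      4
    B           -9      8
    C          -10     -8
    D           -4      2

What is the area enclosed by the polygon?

42

Apply the surveyor's formula: 2A = Σ (x_i·y_{i+1} − x_{i+1}·y_i), indices taken mod 4.
A→B: (-6)(8) − (-9)(4) = -12
B→C: (-9)(-8) − (-10)(8) = 152
C→D: (-10)(2) − (-4)(-8) = -52
D→A: (-4)(4) − (-6)(2) = -4
Σ = 84
Area = |Σ|/2 = 42.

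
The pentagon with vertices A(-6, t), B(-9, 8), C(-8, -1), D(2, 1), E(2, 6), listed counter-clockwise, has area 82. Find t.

Write out the shoelace sum; only the two edges meeting at A involve t:
2·Area = [(2·t − (-6)·6) + ((-6)·8 − (-9)·t)] + 77
       = 11·t + 65 = 164
⇒ t = 9.

9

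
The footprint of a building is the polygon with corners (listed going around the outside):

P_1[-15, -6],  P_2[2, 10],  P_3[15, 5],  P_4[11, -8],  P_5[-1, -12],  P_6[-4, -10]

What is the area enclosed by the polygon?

378.5

Apply the shoelace (surveyor's) formula: 2A = Σ (x_i·y_{i+1} − x_{i+1}·y_i), indices taken mod 6.
Σ = (-138) + (-140) + (-175) + (-140) + (-38) + (-126) = -757
Area = |Σ|/2 = 378.5.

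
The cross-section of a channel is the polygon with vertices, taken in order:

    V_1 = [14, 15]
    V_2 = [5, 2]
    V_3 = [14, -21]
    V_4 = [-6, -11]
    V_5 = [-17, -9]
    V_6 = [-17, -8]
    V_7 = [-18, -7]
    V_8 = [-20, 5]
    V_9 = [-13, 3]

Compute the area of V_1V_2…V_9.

Apply Gauss's area formula: 2A = Σ (x_i·y_{i+1} − x_{i+1}·y_i), indices taken mod 9.
Σ = (-47) + (-133) + (-280) + (-133) + (-17) + (-25) + (-230) + (5) + (-237) = -1097
Area = |Σ|/2 = 548.5.

548.5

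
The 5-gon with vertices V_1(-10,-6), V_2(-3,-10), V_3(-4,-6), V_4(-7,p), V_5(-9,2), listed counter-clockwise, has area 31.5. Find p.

The doubled signed area Σ (x_i y_{i+1} − x_{i+1} y_i) is linear in p.
With p=0 it equals 78; the coefficient of p is 5 (from the two edges through V_4).
So 5·p + 78 = 2·31.5 = 63 ⇒ p = -3.

-3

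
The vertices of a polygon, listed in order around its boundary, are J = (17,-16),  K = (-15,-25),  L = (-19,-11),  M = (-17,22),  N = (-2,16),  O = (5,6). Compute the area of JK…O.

1041

J→K: (17)(-25) − (-15)(-16) = -665
K→L: (-15)(-11) − (-19)(-25) = -310
L→M: (-19)(22) − (-17)(-11) = -605
M→N: (-17)(16) − (-2)(22) = -228
N→O: (-2)(6) − (5)(16) = -92
O→J: (5)(-16) − (17)(6) = -182
Σ = -2082
Area = |Σ|/2 = 1041.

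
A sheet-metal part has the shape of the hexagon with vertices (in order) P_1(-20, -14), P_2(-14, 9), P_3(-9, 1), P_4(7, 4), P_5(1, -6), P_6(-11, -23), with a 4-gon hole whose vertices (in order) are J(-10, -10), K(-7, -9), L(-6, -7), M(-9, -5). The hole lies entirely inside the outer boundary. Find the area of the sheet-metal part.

Outer boundary:
Apply the shoelace (surveyor's) formula: 2A = Σ (x_i·y_{i+1} − x_{i+1}·y_i), indices taken mod 6.
Cross-terms: -376, 67, -43, -46, -89, -306  ⇒  Σ = -793
Area = |Σ|/2 = 396.5.
Hole:
Apply Gauss's area formula: 2A = Σ (x_i·y_{i+1} − x_{i+1}·y_i), indices taken mod 4.
Σ = (20) + (-5) + (-33) + (40) = 22
Area = |Σ|/2 = 11.
Net area = 396.5 − 11 = 385.5.

385.5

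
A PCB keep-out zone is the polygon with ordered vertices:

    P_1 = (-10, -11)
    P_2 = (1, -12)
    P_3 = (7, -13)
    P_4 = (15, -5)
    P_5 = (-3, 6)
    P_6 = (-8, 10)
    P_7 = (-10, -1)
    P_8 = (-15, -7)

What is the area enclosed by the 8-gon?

Σ = (131) + (71) + (160) + (75) + (18) + (108) + (55) + (95) = 713
Area = |Σ|/2 = 356.5.

356.5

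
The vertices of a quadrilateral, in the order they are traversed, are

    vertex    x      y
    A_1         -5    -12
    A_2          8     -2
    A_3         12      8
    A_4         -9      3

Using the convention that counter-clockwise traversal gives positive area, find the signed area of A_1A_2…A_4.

212.5

Apply the shoelace (surveyor's) formula: 2A = Σ (x_i·y_{i+1} − x_{i+1}·y_i), indices taken mod 4.
A_1→A_2: (-5)(-2) − (8)(-12) = 106
A_2→A_3: (8)(8) − (12)(-2) = 88
A_3→A_4: (12)(3) − (-9)(8) = 108
A_4→A_1: (-9)(-12) − (-5)(3) = 123
Σ = 425
Signed area = Σ/2 = 212.5 (positive ⇒ counter-clockwise traversal).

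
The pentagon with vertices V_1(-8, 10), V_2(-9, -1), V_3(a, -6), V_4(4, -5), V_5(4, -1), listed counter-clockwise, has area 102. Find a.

5

The doubled signed area Σ (x_i y_{i+1} − x_{i+1} y_i) is linear in a.
With a=0 it equals 224; the coefficient of a is -4 (from the two edges through V_3).
So -4·a + 224 = 2·102 = 204 ⇒ a = 5.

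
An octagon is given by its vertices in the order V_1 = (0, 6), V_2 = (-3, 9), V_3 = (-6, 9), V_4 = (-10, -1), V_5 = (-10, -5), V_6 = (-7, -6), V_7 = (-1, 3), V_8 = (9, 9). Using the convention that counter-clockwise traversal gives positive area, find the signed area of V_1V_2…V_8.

Apply the shoelace formula: 2A = Σ (x_i·y_{i+1} − x_{i+1}·y_i), indices taken mod 8.
Cross-terms: 18, 27, 96, 40, 25, -27, -36, 54  ⇒  Σ = 197
Signed area = Σ/2 = 98.5 (positive ⇒ counter-clockwise traversal).

98.5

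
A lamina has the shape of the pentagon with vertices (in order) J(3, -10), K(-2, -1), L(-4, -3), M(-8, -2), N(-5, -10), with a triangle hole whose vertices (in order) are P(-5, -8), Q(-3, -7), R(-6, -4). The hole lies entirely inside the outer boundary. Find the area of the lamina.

Outer boundary:
Apply the surveyor's formula: 2A = Σ (x_i·y_{i+1} − x_{i+1}·y_i), indices taken mod 5.
J→K: (3)(-1) − (-2)(-10) = -23
K→L: (-2)(-3) − (-4)(-1) = 2
L→M: (-4)(-2) − (-8)(-3) = -16
M→N: (-8)(-10) − (-5)(-2) = 70
N→J: (-5)(-10) − (3)(-10) = 80
Σ = 113
Area = |Σ|/2 = 56.5.
Hole:
Apply the surveyor's formula: 2A = Σ (x_i·y_{i+1} − x_{i+1}·y_i), indices taken mod 3.
Σ = (11) + (-30) + (28) = 9
Area = |Σ|/2 = 4.5.
Net area = 56.5 − 4.5 = 52.

52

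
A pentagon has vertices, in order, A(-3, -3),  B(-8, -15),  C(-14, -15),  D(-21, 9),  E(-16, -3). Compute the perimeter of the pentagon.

|AB| = √((-5)² + (-12)²) = √169 = 13
|BC| = √((-6)² + (0)²) = √36 = 6
|CD| = √((-7)² + (24)²) = √625 = 25
|DE| = √((5)² + (-12)²) = √169 = 13
|EA| = √((13)² + (0)²) = √169 = 13
Perimeter = 13 + 6 + 25 + 13 + 13 = 70.

70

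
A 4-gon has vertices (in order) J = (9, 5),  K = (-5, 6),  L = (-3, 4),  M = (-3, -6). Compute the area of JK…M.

73

Σ = (79) + (-2) + (30) + (39) = 146
Area = |Σ|/2 = 73.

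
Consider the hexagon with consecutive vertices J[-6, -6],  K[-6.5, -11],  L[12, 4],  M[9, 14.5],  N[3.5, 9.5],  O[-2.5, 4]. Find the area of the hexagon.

Σ = (27) + (106) + (138) + (34.75) + (37.75) + (39) = 382.5
Area = |Σ|/2 = 191.25.

191.25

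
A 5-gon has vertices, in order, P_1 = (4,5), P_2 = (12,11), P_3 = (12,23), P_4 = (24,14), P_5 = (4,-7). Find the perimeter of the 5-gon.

78

|P_1P_2| = √((8)² + (6)²) = √100 = 10
|P_2P_3| = √((0)² + (12)²) = √144 = 12
|P_3P_4| = √((12)² + (-9)²) = √225 = 15
|P_4P_5| = √((-20)² + (-21)²) = √841 = 29
|P_5P_1| = √((0)² + (12)²) = √144 = 12
Perimeter = 10 + 12 + 15 + 29 + 12 = 78.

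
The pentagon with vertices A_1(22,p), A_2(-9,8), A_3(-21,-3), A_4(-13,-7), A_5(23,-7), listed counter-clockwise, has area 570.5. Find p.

8

Write out the shoelace sum; only the two edges meeting at A_1 involve p:
2·Area = [(23·p − 22·(-7)) + (22·8 − (-9)·p)] + 555
       = 32·p + 885 = 1141
⇒ p = 8.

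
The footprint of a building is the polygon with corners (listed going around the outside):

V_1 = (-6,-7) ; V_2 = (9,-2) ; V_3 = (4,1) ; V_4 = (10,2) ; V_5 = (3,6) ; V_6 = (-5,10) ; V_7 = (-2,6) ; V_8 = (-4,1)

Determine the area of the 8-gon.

125

V_1→V_2: (-6)(-2) − (9)(-7) = 75
V_2→V_3: (9)(1) − (4)(-2) = 17
V_3→V_4: (4)(2) − (10)(1) = -2
V_4→V_5: (10)(6) − (3)(2) = 54
V_5→V_6: (3)(10) − (-5)(6) = 60
V_6→V_7: (-5)(6) − (-2)(10) = -10
V_7→V_8: (-2)(1) − (-4)(6) = 22
V_8→V_1: (-4)(-7) − (-6)(1) = 34
Σ = 250
Area = |Σ|/2 = 125.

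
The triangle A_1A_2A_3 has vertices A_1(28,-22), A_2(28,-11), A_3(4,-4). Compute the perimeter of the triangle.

66

|A_1A_2| = √((0)² + (11)²) = √121 = 11
|A_2A_3| = √((-24)² + (7)²) = √625 = 25
|A_3A_1| = √((24)² + (-18)²) = √900 = 30
Perimeter = 11 + 25 + 30 = 66.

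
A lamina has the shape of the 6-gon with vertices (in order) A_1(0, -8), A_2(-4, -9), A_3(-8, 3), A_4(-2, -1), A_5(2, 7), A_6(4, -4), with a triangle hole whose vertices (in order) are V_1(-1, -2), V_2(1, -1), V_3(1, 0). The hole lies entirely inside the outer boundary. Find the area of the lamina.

Outer boundary:
Apply the surveyor's formula: 2A = Σ (x_i·y_{i+1} − x_{i+1}·y_i), indices taken mod 6.
Cross-terms: -32, -84, 14, -12, -36, -32  ⇒  Σ = -182
Area = |Σ|/2 = 91.
Hole:
Apply Gauss's area formula: 2A = Σ (x_i·y_{i+1} − x_{i+1}·y_i), indices taken mod 3.
Cross-terms: 3, 1, -2  ⇒  Σ = 2
Area = |Σ|/2 = 1.
Net area = 91 − 1 = 90.

90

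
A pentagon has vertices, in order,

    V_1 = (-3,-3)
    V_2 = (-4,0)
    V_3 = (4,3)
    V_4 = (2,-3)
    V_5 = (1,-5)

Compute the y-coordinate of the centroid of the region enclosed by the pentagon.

Apply the shoelace formula. First the cross-terms c_i = x_i·y_{i+1} − x_{i+1}·y_i:
  -12, -12, -18, -7, -18  ⇒  2A = -67, A = -33.5.
Then Σ (y_i + y_{i+1})·c_i = 200, so ȳ = 200 / (6·(-33.5)) = -200/201.

-200/201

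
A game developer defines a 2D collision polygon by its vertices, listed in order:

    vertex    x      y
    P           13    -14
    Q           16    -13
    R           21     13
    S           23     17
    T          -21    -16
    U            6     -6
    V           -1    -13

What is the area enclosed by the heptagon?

Σ = (55) + (481) + (58) + (-11) + (222) + (-84) + (183) = 904
Area = |Σ|/2 = 452.

452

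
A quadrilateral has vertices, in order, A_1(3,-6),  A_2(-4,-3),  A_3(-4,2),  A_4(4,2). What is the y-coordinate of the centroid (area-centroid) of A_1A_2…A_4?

Apply Gauss's area formula. First the cross-terms c_i = x_i·y_{i+1} − x_{i+1}·y_i:
  -33, -20, -16, -30  ⇒  2A = -99, A = -49.5.
Then Σ (y_i + y_{i+1})·c_i = 373, so ȳ = 373 / (6·(-49.5)) = -373/297.

-373/297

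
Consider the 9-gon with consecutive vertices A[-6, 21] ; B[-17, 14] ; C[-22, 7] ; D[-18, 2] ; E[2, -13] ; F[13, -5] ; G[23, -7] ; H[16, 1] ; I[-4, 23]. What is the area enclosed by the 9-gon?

A→B: (-6)(14) − (-17)(21) = 273
B→C: (-17)(7) − (-22)(14) = 189
C→D: (-22)(2) − (-18)(7) = 82
D→E: (-18)(-13) − (2)(2) = 230
E→F: (2)(-5) − (13)(-13) = 159
F→G: (13)(-7) − (23)(-5) = 24
G→H: (23)(1) − (16)(-7) = 135
H→I: (16)(23) − (-4)(1) = 372
I→A: (-4)(21) − (-6)(23) = 54
Σ = 1518
Area = |Σ|/2 = 759.

759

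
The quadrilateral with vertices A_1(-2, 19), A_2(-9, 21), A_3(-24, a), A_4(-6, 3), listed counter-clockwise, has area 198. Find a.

The doubled signed area Σ (x_i y_{i+1} − x_{i+1} y_i) is linear in a.
With a=0 it equals 453; the coefficient of a is -3 (from the two edges through A_3).
So -3·a + 453 = 2·198 = 396 ⇒ a = 19.

19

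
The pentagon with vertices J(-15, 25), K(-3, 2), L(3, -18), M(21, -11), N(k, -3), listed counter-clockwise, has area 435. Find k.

Write out the shoelace sum; only the two edges meeting at N involve k:
2·Area = [(21·(-3) − k·(-11)) + (k·25 − (-15)·(-3))] + 438
       = 36·k + 330 = 870
⇒ k = 15.

15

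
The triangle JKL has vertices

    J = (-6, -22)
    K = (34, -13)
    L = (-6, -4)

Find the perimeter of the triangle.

100

|JK| = √((40)² + (9)²) = √1681 = 41
|KL| = √((-40)² + (9)²) = √1681 = 41
|LJ| = √((0)² + (-18)²) = √324 = 18
Perimeter = 41 + 41 + 18 = 100.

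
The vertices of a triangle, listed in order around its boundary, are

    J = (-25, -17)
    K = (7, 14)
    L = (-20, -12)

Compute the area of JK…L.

2.5

J→K: (-25)(14) − (7)(-17) = -231
K→L: (7)(-12) − (-20)(14) = 196
L→J: (-20)(-17) − (-25)(-12) = 40
Σ = 5
Area = |Σ|/2 = 2.5.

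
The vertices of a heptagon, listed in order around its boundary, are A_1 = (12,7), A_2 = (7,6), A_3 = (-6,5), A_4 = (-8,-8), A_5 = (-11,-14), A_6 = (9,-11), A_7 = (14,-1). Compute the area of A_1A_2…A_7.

354

Apply the surveyor's formula: 2A = Σ (x_i·y_{i+1} − x_{i+1}·y_i), indices taken mod 7.
Σ = (23) + (71) + (88) + (24) + (247) + (145) + (110) = 708
Area = |Σ|/2 = 354.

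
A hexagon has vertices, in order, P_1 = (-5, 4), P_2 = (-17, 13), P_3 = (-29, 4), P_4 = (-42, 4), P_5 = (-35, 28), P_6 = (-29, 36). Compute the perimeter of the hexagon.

118

|P_1P_2| = √((-12)² + (9)²) = √225 = 15
|P_2P_3| = √((-12)² + (-9)²) = √225 = 15
|P_3P_4| = √((-13)² + (0)²) = √169 = 13
|P_4P_5| = √((7)² + (24)²) = √625 = 25
|P_5P_6| = √((6)² + (8)²) = √100 = 10
|P_6P_1| = √((24)² + (-32)²) = √1600 = 40
Perimeter = 15 + 15 + 13 + 25 + 10 + 40 = 118.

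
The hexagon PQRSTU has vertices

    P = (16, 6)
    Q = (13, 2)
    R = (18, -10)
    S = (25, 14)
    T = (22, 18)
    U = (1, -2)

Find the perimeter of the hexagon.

94

|PQ| = √((-3)² + (-4)²) = √25 = 5
|QR| = √((5)² + (-12)²) = √169 = 13
|RS| = √((7)² + (24)²) = √625 = 25
|ST| = √((-3)² + (4)²) = √25 = 5
|TU| = √((-21)² + (-20)²) = √841 = 29
|UP| = √((15)² + (8)²) = √289 = 17
Perimeter = 5 + 13 + 25 + 5 + 29 + 17 = 94.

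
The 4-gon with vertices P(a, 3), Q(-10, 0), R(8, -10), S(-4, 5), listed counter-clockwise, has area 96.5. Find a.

Write out the shoelace sum; only the two edges meeting at P involve a:
2·Area = [((-4)·3 − a·5) + (a·0 − (-10)·3)] + 100
       = -5·a + 118 = 193
⇒ a = -15.

-15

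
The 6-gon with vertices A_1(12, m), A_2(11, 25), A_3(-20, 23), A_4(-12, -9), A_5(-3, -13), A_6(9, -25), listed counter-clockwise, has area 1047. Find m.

18

Write out the shoelace sum; only the two edges meeting at A_1 involve m:
2·Area = [(9·m − 12·(-25)) + (12·25 − 11·m)] + 1530
       = -2·m + 2130 = 2094
⇒ m = 18.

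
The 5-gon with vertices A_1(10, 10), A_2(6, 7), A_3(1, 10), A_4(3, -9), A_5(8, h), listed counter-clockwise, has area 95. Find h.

-2

Write out the shoelace sum; only the two edges meeting at A_5 involve h:
2·Area = [(3·h − 8·(-9)) + (8·10 − 10·h)] + 24
       = -7·h + 176 = 190
⇒ h = -2.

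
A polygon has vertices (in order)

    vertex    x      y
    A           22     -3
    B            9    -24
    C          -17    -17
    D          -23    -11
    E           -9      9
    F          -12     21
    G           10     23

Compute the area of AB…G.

1337.5

Cross-terms: -501, -561, -204, -306, -81, -486, -536  ⇒  Σ = -2675
Area = |Σ|/2 = 1337.5.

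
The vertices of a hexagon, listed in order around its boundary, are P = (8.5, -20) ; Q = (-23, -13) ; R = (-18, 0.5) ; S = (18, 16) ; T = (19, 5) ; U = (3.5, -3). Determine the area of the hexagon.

723

Σ = (-570.5) + (-245.5) + (-297) + (-214) + (-74.5) + (-44.5) = -1446
Area = |Σ|/2 = 723.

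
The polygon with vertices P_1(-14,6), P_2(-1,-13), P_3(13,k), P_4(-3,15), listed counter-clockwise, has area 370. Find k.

The doubled signed area Σ (x_i y_{i+1} − x_{i+1} y_i) is linear in k.
With k=0 it equals 744; the coefficient of k is 2 (from the two edges through P_3).
So 2·k + 744 = 2·370 = 740 ⇒ k = -2.

-2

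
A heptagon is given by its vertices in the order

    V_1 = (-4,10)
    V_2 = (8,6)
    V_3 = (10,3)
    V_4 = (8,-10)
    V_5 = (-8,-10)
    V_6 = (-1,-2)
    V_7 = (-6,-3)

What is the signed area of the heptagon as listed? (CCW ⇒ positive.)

-249.5

Cross-terms: -104, -36, -124, -160, 6, -9, -72  ⇒  Σ = -499
Signed area = Σ/2 = -249.5 (negative ⇒ clockwise traversal).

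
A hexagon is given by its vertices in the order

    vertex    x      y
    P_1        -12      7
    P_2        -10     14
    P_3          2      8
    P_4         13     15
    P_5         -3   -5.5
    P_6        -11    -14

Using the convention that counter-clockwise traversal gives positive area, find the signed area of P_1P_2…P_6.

Apply the surveyor's formula: 2A = Σ (x_i·y_{i+1} − x_{i+1}·y_i), indices taken mod 6.
Σ = (-98) + (-108) + (-74) + (-26.5) + (-18.5) + (-245) = -570
Signed area = Σ/2 = -285 (negative ⇒ clockwise traversal).

-285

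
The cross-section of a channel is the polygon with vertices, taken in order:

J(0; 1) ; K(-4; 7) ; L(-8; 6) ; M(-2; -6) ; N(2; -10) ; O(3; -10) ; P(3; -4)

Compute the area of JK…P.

79.5

Σ = (4) + (32) + (60) + (32) + (10) + (18) + (3) = 159
Area = |Σ|/2 = 79.5.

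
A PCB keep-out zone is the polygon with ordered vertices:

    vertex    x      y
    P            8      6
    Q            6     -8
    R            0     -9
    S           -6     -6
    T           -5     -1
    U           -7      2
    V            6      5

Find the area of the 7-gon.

Cross-terms: -100, -54, -54, -24, -17, -47, -4  ⇒  Σ = -300
Area = |Σ|/2 = 150.

150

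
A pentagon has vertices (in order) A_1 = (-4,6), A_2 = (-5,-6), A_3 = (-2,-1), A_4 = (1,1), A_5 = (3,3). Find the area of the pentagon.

38

Apply the surveyor's formula: 2A = Σ (x_i·y_{i+1} − x_{i+1}·y_i), indices taken mod 5.
Cross-terms: 54, -7, -1, 0, 30  ⇒  Σ = 76
Area = |Σ|/2 = 38.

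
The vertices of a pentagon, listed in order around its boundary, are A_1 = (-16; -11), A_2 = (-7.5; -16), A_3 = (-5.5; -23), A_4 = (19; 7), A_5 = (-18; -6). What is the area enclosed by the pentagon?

Σ = (173.5) + (84.5) + (398.5) + (12) + (102) = 770.5
Area = |Σ|/2 = 385.25.

385.25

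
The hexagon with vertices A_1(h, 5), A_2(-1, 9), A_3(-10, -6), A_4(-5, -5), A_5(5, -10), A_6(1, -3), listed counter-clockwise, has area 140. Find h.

7

The doubled signed area Σ (x_i y_{i+1} − x_{i+1} y_i) is linear in h.
With h=0 it equals 196; the coefficient of h is 12 (from the two edges through A_1).
So 12·h + 196 = 2·140 = 280 ⇒ h = 7.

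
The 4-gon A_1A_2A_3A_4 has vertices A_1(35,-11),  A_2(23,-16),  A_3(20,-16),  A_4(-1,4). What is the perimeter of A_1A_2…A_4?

84

|A_1A_2| = √((-12)² + (-5)²) = √169 = 13
|A_2A_3| = √((-3)² + (0)²) = √9 = 3
|A_3A_4| = √((-21)² + (20)²) = √841 = 29
|A_4A_1| = √((36)² + (-15)²) = √1521 = 39
Perimeter = 13 + 3 + 29 + 39 = 84.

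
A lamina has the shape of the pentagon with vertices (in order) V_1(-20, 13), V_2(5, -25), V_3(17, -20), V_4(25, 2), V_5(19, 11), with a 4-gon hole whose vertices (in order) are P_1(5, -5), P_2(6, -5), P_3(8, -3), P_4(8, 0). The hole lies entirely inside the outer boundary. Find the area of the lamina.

993.5

Outer boundary:
Cross-terms: 435, 325, 534, 237, 467  ⇒  Σ = 1998
Area = |Σ|/2 = 999.
Hole:
Cross-terms: 5, 22, 24, -40  ⇒  Σ = 11
Area = |Σ|/2 = 5.5.
Net area = 999 − 5.5 = 993.5.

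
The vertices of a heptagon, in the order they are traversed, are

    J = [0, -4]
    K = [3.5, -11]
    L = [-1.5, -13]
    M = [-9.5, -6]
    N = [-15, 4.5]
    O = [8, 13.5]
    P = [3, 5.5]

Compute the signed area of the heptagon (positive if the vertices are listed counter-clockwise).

-271.125

Apply the shoelace (surveyor's) formula: 2A = Σ (x_i·y_{i+1} − x_{i+1}·y_i), indices taken mod 7.
Σ = (14) + (-62) + (-114.5) + (-132.75) + (-238.5) + (3.5) + (-12) = -542.25
Signed area = Σ/2 = -271.125 (negative ⇒ clockwise traversal).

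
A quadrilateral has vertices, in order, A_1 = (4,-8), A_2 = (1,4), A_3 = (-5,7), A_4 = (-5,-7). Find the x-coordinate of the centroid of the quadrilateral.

-4/3

Apply the shoelace formula. First the cross-terms c_i = x_i·y_{i+1} − x_{i+1}·y_i:
  24, 27, 70, 68  ⇒  2A = 189, A = 94.5.
Then Σ (x_i + x_{i+1})·c_i = -756, so x̄ = -756 / (6·94.5) = -4/3.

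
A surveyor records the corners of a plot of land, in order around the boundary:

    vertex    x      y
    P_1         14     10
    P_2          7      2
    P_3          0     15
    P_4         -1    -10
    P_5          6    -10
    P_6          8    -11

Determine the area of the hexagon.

198

Cross-terms: -42, 105, 15, 70, 14, 234  ⇒  Σ = 396
Area = |Σ|/2 = 198.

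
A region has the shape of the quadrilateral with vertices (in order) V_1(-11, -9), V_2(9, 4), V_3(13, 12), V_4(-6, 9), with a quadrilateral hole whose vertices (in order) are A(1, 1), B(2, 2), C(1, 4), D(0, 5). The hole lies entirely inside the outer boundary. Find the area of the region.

214.5

Outer boundary:
Apply Gauss's area formula: 2A = Σ (x_i·y_{i+1} − x_{i+1}·y_i), indices taken mod 4.
Cross-terms: 37, 56, 189, 153  ⇒  Σ = 435
Area = |Σ|/2 = 217.5.
Hole:
Σ = (0) + (6) + (5) + (-5) = 6
Area = |Σ|/2 = 3.
Net area = 217.5 − 3 = 214.5.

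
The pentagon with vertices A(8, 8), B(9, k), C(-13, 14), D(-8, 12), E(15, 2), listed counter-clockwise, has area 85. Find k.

12

The doubled signed area Σ (x_i y_{i+1} − x_{i+1} y_i) is linear in k.
With k=0 it equals -82; the coefficient of k is 21 (from the two edges through B).
So 21·k + -82 = 2·85 = 170 ⇒ k = 12.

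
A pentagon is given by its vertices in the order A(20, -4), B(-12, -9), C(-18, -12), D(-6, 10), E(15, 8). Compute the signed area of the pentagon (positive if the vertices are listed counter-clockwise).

-458

A→B: (20)(-9) − (-12)(-4) = -228
B→C: (-12)(-12) − (-18)(-9) = -18
C→D: (-18)(10) − (-6)(-12) = -252
D→E: (-6)(8) − (15)(10) = -198
E→A: (15)(-4) − (20)(8) = -220
Σ = -916
Signed area = Σ/2 = -458 (negative ⇒ clockwise traversal).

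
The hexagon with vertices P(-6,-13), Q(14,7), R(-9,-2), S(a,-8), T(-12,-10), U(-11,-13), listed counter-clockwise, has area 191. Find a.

-15

Write out the shoelace sum; only the two edges meeting at S involve a:
2·Area = [((-9)·(-8) − a·(-2)) + (a·(-10) − (-12)·(-8))] + 286
       = -8·a + 262 = 382
⇒ a = -15.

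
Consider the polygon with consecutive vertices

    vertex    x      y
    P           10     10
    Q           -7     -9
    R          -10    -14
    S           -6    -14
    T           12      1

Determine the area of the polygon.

Apply the shoelace (surveyor's) formula: 2A = Σ (x_i·y_{i+1} − x_{i+1}·y_i), indices taken mod 5.
P→Q: (10)(-9) − (-7)(10) = -20
Q→R: (-7)(-14) − (-10)(-9) = 8
R→S: (-10)(-14) − (-6)(-14) = 56
S→T: (-6)(1) − (12)(-14) = 162
T→P: (12)(10) − (10)(1) = 110
Σ = 316
Area = |Σ|/2 = 158.

158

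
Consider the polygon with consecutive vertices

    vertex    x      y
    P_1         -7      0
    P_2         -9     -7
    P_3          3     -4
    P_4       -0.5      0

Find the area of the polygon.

Apply the surveyor's formula: 2A = Σ (x_i·y_{i+1} − x_{i+1}·y_i), indices taken mod 4.
Σ = (49) + (57) + (-2) + (0) = 104
Area = |Σ|/2 = 52.

52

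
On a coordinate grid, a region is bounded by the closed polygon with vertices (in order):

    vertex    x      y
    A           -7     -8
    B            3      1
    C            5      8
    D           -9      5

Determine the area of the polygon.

Apply the shoelace formula: 2A = Σ (x_i·y_{i+1} − x_{i+1}·y_i), indices taken mod 4.
A→B: (-7)(1) − (3)(-8) = 17
B→C: (3)(8) − (5)(1) = 19
C→D: (5)(5) − (-9)(8) = 97
D→A: (-9)(-8) − (-7)(5) = 107
Σ = 240
Area = |Σ|/2 = 120.

120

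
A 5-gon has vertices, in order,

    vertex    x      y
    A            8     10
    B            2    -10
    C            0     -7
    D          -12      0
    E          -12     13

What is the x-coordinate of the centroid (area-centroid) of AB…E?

Apply the shoelace (surveyor's) formula. First the cross-terms c_i = x_i·y_{i+1} − x_{i+1}·y_i:
  -100, -14, -84, -156, -224  ⇒  2A = -578, A = -289.
Then Σ (x_i + x_{i+1})·c_i = 4620, so x̄ = 4620 / (6·(-289)) = -770/289.

-770/289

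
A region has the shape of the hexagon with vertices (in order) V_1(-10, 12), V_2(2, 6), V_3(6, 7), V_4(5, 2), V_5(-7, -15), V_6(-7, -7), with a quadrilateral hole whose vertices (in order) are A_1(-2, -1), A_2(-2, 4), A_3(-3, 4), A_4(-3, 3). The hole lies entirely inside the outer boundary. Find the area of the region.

197

Outer boundary:
V_1→V_2: (-10)(6) − (2)(12) = -84
V_2→V_3: (2)(7) − (6)(6) = -22
V_3→V_4: (6)(2) − (5)(7) = -23
V_4→V_5: (5)(-15) − (-7)(2) = -61
V_5→V_6: (-7)(-7) − (-7)(-15) = -56
V_6→V_1: (-7)(12) − (-10)(-7) = -154
Σ = -400
Area = |Σ|/2 = 200.
Hole:
Apply Gauss's area formula: 2A = Σ (x_i·y_{i+1} − x_{i+1}·y_i), indices taken mod 4.
Σ = (-10) + (4) + (3) + (9) = 6
Area = |Σ|/2 = 3.
Net area = 200 − 3 = 197.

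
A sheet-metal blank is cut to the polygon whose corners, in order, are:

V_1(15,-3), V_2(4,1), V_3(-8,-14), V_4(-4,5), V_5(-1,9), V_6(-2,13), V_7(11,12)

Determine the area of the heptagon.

Apply the shoelace formula: 2A = Σ (x_i·y_{i+1} − x_{i+1}·y_i), indices taken mod 7.
Σ = (27) + (-48) + (-96) + (-31) + (5) + (-167) + (-213) = -523
Area = |Σ|/2 = 261.5.

261.5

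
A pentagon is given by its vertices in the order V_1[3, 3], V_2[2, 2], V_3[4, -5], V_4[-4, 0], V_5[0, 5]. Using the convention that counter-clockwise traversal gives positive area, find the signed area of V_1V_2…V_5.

Apply the surveyor's formula: 2A = Σ (x_i·y_{i+1} − x_{i+1}·y_i), indices taken mod 5.
V_1→V_2: (3)(2) − (2)(3) = 0
V_2→V_3: (2)(-5) − (4)(2) = -18
V_3→V_4: (4)(0) − (-4)(-5) = -20
V_4→V_5: (-4)(5) − (0)(0) = -20
V_5→V_1: (0)(3) − (3)(5) = -15
Σ = -73
Signed area = Σ/2 = -36.5 (negative ⇒ clockwise traversal).

-36.5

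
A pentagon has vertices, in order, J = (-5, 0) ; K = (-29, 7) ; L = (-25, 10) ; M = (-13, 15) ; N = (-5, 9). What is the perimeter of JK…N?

|JK| = √((-24)² + (7)²) = √625 = 25
|KL| = √((4)² + (3)²) = √25 = 5
|LM| = √((12)² + (5)²) = √169 = 13
|MN| = √((8)² + (-6)²) = √100 = 10
|NJ| = √((0)² + (-9)²) = √81 = 9
Perimeter = 25 + 5 + 13 + 10 + 9 = 62.

62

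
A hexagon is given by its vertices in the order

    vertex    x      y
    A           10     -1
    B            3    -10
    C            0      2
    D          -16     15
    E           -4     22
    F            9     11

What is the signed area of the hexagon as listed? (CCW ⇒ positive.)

Σ = (-97) + (6) + (32) + (-292) + (-242) + (-119) = -712
Signed area = Σ/2 = -356 (negative ⇒ clockwise traversal).

-356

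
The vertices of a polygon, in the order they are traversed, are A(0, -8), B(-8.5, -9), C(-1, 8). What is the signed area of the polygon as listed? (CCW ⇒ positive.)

-68.5

Cross-terms: -68, -77, 8  ⇒  Σ = -137
Signed area = Σ/2 = -68.5 (negative ⇒ clockwise traversal).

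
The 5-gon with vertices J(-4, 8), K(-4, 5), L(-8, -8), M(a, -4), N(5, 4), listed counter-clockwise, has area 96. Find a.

The doubled signed area Σ (x_i y_{i+1} − x_{i+1} y_i) is linear in a.
With a=0 it equals 192; the coefficient of a is 12 (from the two edges through M).
So 12·a + 192 = 2·96 = 192 ⇒ a = 0.

0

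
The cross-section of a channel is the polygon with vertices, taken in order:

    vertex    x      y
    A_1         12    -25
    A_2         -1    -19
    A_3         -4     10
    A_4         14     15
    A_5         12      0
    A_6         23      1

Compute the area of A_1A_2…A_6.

A_1→A_2: (12)(-19) − (-1)(-25) = -253
A_2→A_3: (-1)(10) − (-4)(-19) = -86
A_3→A_4: (-4)(15) − (14)(10) = -200
A_4→A_5: (14)(0) − (12)(15) = -180
A_5→A_6: (12)(1) − (23)(0) = 12
A_6→A_1: (23)(-25) − (12)(1) = -587
Σ = -1294
Area = |Σ|/2 = 647.

647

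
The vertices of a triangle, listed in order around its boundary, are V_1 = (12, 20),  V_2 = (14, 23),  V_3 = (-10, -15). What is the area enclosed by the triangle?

2

Σ = (-4) + (20) + (-20) = -4
Area = |Σ|/2 = 2.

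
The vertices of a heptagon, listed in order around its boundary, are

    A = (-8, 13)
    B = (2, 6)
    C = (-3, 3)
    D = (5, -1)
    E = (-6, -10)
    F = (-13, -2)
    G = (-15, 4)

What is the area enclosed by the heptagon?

240.5

Apply Gauss's area formula: 2A = Σ (x_i·y_{i+1} − x_{i+1}·y_i), indices taken mod 7.
Σ = (-74) + (24) + (-12) + (-56) + (-118) + (-82) + (-163) = -481
Area = |Σ|/2 = 240.5.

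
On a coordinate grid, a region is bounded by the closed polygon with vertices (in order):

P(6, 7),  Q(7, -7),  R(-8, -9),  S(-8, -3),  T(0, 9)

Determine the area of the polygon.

192

Σ = (-91) + (-119) + (-48) + (-72) + (-54) = -384
Area = |Σ|/2 = 192.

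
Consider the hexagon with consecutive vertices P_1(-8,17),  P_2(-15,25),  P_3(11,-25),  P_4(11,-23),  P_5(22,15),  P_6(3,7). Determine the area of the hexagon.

Apply Gauss's area formula: 2A = Σ (x_i·y_{i+1} − x_{i+1}·y_i), indices taken mod 6.
Σ = (55) + (100) + (22) + (671) + (109) + (107) = 1064
Area = |Σ|/2 = 532.

532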